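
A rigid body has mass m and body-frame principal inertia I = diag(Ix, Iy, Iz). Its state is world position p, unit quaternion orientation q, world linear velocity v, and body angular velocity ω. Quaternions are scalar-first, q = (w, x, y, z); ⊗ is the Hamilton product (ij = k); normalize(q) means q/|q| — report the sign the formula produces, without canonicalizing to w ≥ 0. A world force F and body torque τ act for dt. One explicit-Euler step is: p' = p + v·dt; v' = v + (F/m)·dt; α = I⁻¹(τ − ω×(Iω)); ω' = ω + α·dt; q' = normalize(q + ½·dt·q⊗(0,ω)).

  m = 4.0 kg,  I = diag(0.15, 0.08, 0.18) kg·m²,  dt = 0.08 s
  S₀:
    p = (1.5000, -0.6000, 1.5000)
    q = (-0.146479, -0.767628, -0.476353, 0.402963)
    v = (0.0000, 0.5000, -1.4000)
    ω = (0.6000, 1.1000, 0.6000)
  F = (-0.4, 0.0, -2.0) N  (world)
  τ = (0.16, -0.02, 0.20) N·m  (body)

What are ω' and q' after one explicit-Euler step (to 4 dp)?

ω' = (0.6501, 1.0908, 0.7094)
q' = (-0.1166, -0.7991, -0.4540, 0.3765)

gyro term ω×Iω = (0.0660, -0.0108, -0.0462)
α = I⁻¹(τ − ω×Iω) = (0.6267, -0.1150, 1.3678)
ω + α·dt = (0.6501, 1.0908, 0.7094)
2q̇ = q⊗(0,ω) = (0.7427873, -0.8169585, 0.5412277, -0.6464664)
updated quaternion q' = (-0.1166, -0.7991, -0.4540, 0.3765)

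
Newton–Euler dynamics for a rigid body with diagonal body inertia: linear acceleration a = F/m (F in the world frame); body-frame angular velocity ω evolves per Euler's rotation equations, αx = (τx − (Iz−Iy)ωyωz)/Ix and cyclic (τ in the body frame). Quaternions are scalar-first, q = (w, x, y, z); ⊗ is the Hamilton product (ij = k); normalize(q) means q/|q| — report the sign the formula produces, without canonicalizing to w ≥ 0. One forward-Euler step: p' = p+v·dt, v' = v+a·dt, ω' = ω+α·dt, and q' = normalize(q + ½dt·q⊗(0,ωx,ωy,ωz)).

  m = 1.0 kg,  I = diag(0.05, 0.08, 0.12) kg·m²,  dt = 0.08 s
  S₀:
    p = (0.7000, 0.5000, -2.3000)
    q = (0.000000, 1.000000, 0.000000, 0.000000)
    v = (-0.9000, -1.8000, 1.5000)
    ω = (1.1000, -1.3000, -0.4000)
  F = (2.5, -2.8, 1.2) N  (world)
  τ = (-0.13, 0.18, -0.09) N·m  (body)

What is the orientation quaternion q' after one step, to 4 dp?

q⊗(0,ω) = (-1.1000000, 0.0000000, 0.4000000, -1.3000000)
q + ½dt·q⊗(0,ω), renormalized = (-0.0439, 0.9976, 0.0160, -0.0519)

q' = (-0.0439, 0.9976, 0.0160, -0.0519)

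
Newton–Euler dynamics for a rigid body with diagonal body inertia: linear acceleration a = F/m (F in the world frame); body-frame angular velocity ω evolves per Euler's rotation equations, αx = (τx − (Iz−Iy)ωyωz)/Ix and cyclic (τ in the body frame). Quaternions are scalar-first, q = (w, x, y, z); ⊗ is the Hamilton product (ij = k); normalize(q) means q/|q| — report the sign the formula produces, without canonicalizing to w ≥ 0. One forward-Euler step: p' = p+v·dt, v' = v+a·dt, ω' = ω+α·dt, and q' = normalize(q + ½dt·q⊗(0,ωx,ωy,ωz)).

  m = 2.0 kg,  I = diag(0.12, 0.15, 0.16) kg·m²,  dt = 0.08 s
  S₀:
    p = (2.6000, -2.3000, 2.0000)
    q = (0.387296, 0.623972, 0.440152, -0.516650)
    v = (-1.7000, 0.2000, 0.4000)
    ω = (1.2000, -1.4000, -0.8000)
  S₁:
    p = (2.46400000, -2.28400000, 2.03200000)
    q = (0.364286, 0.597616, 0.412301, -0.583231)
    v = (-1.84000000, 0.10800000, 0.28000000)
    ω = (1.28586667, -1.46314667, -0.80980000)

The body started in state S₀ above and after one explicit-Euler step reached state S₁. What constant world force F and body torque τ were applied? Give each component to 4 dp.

F = (-3.5000, -2.3000, -3.0000)
τ = (0.1400, -0.0800, -0.0700)

velocity change Δv = (-0.14000000, -0.09200000, -0.12000000)
applied force F = (-3.5000, -2.3000, -3.0000)
rate change Δω = (0.08586667, -0.06314667, -0.00980000)
applied torque τ = (0.1400, -0.0800, -0.0700)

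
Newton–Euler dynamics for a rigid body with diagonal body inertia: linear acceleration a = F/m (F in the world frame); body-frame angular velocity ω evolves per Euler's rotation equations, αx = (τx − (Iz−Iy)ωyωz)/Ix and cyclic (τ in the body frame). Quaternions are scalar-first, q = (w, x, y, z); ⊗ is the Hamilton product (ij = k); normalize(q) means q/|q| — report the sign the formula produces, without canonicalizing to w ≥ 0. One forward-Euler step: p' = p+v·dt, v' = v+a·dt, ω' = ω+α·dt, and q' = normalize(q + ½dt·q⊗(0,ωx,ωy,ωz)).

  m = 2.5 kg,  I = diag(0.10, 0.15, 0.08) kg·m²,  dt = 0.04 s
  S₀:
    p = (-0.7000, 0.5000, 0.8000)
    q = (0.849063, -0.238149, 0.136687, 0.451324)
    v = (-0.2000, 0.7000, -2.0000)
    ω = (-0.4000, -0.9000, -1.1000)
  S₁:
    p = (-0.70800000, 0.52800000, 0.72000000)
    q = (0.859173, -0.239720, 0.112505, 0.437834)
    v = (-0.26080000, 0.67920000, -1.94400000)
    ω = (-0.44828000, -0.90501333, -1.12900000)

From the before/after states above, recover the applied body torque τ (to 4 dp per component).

rate change Δω = (-0.04828000, -0.00501333, -0.02900000)
applied torque τ = (-0.1900, -0.0100, -0.0400)

τ = (-0.1900, -0.0100, -0.0400)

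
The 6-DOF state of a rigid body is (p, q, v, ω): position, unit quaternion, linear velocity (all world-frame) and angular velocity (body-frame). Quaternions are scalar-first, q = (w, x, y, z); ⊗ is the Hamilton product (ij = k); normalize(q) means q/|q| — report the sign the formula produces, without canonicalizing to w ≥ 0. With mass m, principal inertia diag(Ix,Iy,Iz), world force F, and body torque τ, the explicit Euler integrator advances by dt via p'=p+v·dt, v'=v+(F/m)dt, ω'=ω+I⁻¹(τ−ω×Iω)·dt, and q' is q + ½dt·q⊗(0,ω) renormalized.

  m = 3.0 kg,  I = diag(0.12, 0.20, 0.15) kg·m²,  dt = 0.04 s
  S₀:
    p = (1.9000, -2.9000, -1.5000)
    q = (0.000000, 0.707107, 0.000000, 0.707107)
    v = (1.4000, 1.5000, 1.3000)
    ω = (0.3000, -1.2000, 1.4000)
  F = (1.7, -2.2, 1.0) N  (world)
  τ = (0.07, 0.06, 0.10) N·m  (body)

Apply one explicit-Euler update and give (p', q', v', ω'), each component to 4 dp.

p' = (1.9560, -2.8400, -1.4480)
q' = (-0.0240, 0.7236, -0.0155, 0.6897)
v' = (1.4227, 1.4707, 1.3133)
ω' = (0.2953, -1.1855, 1.4343)

(τ − ω×Iω)/I = (-0.1167, 0.3630, 0.8587)
ω' = ω + α·dt = (0.2953, -1.1855, 1.4343)
Hamilton product q⊗(0,ω) = (-1.2020819, 0.8485284, -0.7778177, -0.8485284)
q + ½dt·q⊗(0,ω), renormalized = (-0.0240, 0.7236, -0.0155, 0.6897)
new position p' = (1.9560, -2.8400, -1.4480)
new velocity v' = (1.4227, 1.4707, 1.3133)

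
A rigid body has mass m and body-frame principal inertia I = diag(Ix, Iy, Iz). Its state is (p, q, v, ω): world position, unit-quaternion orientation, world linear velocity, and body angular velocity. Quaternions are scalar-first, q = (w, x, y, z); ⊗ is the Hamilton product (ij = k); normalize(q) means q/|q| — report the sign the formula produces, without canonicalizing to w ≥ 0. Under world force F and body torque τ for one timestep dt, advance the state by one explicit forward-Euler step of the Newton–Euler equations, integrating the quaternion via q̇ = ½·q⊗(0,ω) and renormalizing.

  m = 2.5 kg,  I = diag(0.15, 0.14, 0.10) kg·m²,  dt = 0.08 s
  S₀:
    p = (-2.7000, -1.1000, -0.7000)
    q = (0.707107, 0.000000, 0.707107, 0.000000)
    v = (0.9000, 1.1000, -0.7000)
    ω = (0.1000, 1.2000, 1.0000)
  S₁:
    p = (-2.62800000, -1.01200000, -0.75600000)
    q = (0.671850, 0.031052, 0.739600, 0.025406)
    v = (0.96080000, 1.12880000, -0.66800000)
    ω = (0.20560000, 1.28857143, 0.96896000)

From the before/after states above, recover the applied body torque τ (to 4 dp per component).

τ = (0.1500, 0.1600, -0.0400)

Δω = ω₁−ω₀ = (0.10560000, 0.08857143, -0.03104000)
I·α + gyro = (0.1500, 0.1600, -0.0400)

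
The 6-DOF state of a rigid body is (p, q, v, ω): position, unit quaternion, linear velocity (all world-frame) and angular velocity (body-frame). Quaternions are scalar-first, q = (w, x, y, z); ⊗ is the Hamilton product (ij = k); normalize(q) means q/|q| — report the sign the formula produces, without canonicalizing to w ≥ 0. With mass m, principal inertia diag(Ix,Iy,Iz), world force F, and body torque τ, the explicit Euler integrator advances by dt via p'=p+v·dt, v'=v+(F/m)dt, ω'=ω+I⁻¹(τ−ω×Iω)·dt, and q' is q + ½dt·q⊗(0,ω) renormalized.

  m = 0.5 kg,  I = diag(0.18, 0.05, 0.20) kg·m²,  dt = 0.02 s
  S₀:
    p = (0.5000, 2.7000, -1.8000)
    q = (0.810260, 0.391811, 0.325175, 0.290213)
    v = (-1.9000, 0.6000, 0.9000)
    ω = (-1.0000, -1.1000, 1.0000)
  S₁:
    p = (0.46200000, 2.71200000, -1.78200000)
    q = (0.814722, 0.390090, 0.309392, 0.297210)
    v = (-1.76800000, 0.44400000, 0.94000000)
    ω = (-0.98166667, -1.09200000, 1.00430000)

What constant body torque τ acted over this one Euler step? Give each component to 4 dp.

τ = (0.0000, 0.0400, -0.1000)

ω₁ − ω₀ = (0.01833333, 0.00800000, 0.00430000)
τ = I·(Δω/dt) + ω₀×(Iω₀) = (0.0000, 0.0400, -0.1000)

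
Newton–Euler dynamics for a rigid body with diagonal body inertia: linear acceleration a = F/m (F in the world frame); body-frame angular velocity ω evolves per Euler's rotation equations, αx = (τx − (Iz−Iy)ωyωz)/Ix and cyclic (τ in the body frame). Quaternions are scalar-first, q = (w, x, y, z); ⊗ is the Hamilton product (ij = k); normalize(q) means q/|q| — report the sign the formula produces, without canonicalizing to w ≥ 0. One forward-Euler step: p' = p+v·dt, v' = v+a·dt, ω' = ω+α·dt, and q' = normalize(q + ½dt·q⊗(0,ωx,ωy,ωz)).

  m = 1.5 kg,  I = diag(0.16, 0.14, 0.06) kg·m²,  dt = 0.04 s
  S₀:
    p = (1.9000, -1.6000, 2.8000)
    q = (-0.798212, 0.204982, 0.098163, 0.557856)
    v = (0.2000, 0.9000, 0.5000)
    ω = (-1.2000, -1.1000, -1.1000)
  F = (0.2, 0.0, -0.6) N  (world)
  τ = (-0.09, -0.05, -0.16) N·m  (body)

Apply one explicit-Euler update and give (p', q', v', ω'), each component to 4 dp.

linear accel F/m = (0.1333, 0.0000, -0.4000)
p' = p + v·dt = (1.9080, -1.5640, 2.8200)
new velocity v' = (0.2053, 0.9000, 0.4840)
ω×(Iω) gyroscopic = (-0.0968, 0.1320, -0.0264)
(τ − ω×Iω)/I = (0.0425, -1.3000, -2.2267)
ω' = ω + α·dt = (-1.1983, -1.1520, -1.1891)
2q̇ = q⊗(0,ω) = (0.9675993, 1.4635167, 0.4340862, 0.7703486)
updated quaternion q' = (-0.7783, 0.2341, 0.1068, 0.5728)

p' = (1.9080, -1.5640, 2.8200)
q' = (-0.7783, 0.2341, 0.1068, 0.5728)
v' = (0.2053, 0.9000, 0.4840)
ω' = (-1.1983, -1.1520, -1.1891)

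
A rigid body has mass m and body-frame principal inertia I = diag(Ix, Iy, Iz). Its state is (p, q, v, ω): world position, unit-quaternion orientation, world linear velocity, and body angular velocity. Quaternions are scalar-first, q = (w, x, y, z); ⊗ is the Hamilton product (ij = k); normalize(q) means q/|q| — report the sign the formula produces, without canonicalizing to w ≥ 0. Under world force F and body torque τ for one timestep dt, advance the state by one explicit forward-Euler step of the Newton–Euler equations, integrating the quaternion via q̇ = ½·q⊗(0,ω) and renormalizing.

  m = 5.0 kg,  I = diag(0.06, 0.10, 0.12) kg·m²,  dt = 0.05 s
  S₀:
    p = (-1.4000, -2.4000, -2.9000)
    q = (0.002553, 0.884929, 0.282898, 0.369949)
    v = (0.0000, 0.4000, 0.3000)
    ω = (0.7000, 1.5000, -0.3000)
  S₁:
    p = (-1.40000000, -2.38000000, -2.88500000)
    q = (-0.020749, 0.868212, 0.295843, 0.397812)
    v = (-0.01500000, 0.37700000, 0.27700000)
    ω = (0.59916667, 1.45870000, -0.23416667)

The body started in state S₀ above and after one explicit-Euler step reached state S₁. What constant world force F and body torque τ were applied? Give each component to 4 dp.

Δv = v₁−v₀ = (-0.01500000, -0.02300000, -0.02300000)
m·(v₁−v₀)/dt = (-1.5000, -2.3000, -2.3000)
Δω = ω₁−ω₀ = (-0.10083333, -0.04130000, 0.06583333)
τ = I·(Δω/dt) + ω₀×(Iω₀) = (-0.1300, -0.0700, 0.2000)

F = (-1.5000, -2.3000, -2.3000)
τ = (-0.1300, -0.0700, 0.2000)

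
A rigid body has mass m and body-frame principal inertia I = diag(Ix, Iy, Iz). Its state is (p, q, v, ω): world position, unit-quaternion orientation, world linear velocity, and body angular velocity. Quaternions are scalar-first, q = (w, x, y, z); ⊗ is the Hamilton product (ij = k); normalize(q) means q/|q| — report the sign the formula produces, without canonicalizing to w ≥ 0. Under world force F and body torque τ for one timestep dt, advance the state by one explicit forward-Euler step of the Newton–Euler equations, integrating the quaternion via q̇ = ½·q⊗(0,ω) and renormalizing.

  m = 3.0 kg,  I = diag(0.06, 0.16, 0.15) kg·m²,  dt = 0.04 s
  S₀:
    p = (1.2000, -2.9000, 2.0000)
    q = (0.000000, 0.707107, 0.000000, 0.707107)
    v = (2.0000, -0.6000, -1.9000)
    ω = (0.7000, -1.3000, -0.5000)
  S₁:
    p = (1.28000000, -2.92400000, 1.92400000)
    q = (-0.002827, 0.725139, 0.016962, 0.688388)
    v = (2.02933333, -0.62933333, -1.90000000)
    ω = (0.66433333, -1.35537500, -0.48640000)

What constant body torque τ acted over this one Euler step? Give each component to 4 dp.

τ = (-0.0600, -0.1900, -0.0400)

rate change Δω = (-0.03566667, -0.05537500, 0.01360000)
ω₀×(Iω₀) = (-0.0065, 0.0315, -0.0910)
τ = I·(Δω/dt) + ω₀×(Iω₀) = (-0.0600, -0.1900, -0.0400)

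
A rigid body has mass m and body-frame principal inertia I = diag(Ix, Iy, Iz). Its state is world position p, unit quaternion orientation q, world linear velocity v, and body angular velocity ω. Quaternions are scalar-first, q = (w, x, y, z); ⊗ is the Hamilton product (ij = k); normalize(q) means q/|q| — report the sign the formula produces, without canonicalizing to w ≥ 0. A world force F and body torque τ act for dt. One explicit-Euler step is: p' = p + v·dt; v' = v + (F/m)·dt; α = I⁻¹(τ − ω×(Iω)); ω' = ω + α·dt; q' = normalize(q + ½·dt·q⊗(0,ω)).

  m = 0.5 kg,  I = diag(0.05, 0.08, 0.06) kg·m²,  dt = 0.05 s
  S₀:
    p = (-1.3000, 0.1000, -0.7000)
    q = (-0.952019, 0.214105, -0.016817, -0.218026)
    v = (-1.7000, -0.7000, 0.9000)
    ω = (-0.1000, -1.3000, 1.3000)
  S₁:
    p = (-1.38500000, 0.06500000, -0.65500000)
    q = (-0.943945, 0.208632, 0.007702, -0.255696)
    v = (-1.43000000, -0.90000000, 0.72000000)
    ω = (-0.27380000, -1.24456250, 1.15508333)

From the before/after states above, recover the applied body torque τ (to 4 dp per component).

τ = (-0.1400, 0.0900, -0.1700)

Δω = ω₁−ω₀ = (-0.17380000, 0.05543750, -0.14491667)
gyro term ω₀×Iω₀ = (0.0338, 0.0013, 0.0039)
I·α + gyro = (-0.1400, 0.0900, -0.1700)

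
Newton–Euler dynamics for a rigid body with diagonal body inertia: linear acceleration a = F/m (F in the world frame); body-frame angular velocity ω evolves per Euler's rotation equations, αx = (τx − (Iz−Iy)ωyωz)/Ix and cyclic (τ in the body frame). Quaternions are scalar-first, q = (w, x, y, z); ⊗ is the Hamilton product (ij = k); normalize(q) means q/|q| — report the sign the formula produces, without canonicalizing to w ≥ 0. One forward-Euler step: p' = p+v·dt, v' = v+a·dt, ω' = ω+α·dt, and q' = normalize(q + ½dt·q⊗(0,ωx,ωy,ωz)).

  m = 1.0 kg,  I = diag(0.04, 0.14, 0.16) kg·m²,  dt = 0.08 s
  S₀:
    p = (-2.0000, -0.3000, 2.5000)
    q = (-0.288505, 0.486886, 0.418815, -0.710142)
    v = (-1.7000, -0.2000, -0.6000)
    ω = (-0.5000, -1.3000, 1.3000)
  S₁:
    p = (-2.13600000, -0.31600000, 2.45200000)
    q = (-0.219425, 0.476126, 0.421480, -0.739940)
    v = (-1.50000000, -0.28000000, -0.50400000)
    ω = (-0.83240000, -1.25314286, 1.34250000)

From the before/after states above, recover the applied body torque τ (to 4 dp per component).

τ = (-0.2000, 0.1600, 0.1500)

Δω = ω₁−ω₀ = (-0.33240000, 0.04685714, 0.04250000)
τ = I·(Δω/dt) + ω₀×(Iω₀) = (-0.2000, 0.1600, 0.1500)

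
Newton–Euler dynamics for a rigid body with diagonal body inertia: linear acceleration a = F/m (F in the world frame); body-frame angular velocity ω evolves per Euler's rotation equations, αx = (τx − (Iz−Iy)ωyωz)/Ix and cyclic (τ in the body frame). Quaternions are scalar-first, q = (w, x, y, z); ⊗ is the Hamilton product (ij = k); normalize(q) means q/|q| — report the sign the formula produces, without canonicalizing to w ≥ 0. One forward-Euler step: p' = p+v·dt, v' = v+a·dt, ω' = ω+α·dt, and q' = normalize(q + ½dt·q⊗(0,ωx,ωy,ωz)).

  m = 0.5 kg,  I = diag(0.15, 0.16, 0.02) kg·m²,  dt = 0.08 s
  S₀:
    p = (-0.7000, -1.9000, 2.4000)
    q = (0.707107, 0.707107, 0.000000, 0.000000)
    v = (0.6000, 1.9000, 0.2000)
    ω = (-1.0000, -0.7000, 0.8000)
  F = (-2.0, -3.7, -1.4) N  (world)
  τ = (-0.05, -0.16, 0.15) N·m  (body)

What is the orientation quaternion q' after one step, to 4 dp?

q' = (0.7341, 0.6777, -0.0424, 0.0028)

2q̇ = q⊗(0,ω) = (0.7071070, -0.7071070, -1.0606605, 0.0707107)
updated quaternion q' = (0.7341, 0.6777, -0.0424, 0.0028)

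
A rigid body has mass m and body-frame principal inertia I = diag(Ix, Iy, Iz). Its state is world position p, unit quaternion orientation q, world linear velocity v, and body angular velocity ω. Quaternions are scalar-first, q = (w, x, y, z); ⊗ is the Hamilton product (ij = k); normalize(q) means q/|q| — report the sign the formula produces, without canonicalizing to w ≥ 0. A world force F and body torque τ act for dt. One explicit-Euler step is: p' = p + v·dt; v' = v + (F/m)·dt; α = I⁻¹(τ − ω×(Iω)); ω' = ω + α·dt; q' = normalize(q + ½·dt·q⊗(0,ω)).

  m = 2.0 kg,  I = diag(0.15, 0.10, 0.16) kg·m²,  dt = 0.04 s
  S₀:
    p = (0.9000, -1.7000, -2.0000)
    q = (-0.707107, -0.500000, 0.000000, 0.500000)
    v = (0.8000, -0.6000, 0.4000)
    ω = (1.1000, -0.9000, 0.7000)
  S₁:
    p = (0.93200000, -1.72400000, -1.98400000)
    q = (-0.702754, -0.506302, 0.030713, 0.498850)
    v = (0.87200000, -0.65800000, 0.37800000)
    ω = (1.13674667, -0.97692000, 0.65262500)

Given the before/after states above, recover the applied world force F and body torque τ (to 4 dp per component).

ω₁ − ω₀ = (0.03674667, -0.07692000, -0.04737500)
ω₀×(Iω₀) = (-0.0378, -0.0077, 0.0495)
I·α + gyro = (0.1000, -0.2000, -0.1400)
Δv = v₁−v₀ = (0.07200000, -0.05800000, -0.02200000)
m·(v₁−v₀)/dt = (3.6000, -2.9000, -1.1000)

F = (3.6000, -2.9000, -1.1000)
τ = (0.1000, -0.2000, -0.1400)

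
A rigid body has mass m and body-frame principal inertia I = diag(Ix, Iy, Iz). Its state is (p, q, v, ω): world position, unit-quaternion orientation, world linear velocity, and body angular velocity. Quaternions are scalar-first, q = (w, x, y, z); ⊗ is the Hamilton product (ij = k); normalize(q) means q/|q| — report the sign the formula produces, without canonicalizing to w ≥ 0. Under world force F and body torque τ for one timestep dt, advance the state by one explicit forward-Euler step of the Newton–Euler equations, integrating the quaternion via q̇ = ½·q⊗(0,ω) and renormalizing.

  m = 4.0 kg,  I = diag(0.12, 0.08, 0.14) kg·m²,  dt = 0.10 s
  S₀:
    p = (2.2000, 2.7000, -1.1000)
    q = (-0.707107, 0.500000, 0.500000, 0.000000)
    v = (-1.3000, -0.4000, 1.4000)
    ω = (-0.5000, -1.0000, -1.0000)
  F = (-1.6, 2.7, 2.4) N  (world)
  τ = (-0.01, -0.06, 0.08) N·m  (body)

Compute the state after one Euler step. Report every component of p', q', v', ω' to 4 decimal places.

(τ − ω×Iω)/I = (-0.5833, -0.6250, 0.7143)
ω + α·dt = (-0.5583, -1.0625, -0.9286)
2q̇ = q⊗(0,ω) = (0.7500000, -0.1464465, 1.2071070, 0.4571070)
q + ½dt·q⊗(0,ω), renormalized = (-0.6677, 0.4913, 0.5588, 0.0228)
new position p' = (2.0700, 2.6600, -0.9600)
v' = v + a·dt = (-1.3400, -0.3325, 1.4600)

p' = (2.0700, 2.6600, -0.9600)
q' = (-0.6677, 0.4913, 0.5588, 0.0228)
v' = (-1.3400, -0.3325, 1.4600)
ω' = (-0.5583, -1.0625, -0.9286)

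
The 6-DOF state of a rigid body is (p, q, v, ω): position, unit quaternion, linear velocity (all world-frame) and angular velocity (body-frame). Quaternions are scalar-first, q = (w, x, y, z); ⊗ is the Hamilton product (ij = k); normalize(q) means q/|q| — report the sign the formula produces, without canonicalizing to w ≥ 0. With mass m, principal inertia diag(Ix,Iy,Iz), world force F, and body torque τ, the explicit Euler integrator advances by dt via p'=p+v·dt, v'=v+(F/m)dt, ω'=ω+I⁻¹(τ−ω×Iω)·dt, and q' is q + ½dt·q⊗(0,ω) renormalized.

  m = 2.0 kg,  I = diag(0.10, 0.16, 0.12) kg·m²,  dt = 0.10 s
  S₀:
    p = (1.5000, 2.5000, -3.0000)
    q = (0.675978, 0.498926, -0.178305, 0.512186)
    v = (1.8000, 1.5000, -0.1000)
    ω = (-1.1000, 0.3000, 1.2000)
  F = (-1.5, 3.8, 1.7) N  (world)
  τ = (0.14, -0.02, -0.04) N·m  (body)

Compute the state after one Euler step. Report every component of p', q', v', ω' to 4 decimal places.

angular accel α = (1.5440, -0.2900, -0.1683)
ω' = ω + α·dt = (-0.9456, 0.2710, 1.1832)
2q̇ = q⊗(0,ω) = (-0.0123131, -1.1111976, -0.9593224, 0.7647159)
q + ½dt·q⊗(0,ω), renormalized = (0.6731, 0.4419, -0.2255, 0.5485)
p + v·dt = (1.6800, 2.6500, -3.0100)
v + (F/m)dt = (1.7250, 1.6900, -0.0150)

p' = (1.6800, 2.6500, -3.0100)
q' = (0.6731, 0.4419, -0.2255, 0.5485)
v' = (1.7250, 1.6900, -0.0150)
ω' = (-0.9456, 0.2710, 1.1832)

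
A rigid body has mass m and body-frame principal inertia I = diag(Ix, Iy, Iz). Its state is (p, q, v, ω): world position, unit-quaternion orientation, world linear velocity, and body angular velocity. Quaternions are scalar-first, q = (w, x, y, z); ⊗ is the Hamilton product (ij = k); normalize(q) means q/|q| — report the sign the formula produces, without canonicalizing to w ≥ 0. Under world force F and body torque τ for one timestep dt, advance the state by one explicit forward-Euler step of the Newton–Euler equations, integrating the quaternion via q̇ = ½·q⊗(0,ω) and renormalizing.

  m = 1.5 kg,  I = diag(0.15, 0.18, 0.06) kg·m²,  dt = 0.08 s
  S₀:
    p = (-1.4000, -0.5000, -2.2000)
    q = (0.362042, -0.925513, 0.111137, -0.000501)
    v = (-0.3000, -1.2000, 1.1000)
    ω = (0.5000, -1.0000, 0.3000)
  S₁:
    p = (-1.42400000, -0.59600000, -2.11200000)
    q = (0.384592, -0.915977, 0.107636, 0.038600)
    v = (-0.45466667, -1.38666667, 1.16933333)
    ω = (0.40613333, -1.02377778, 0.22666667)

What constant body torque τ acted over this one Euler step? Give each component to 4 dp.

τ = (-0.1400, -0.0400, -0.0700)

Δω = ω₁−ω₀ = (-0.09386667, -0.02377778, -0.07333333)
ω₀×(Iω₀) = (0.0360, 0.0135, -0.0150)
applied torque τ = (-0.1400, -0.0400, -0.0700)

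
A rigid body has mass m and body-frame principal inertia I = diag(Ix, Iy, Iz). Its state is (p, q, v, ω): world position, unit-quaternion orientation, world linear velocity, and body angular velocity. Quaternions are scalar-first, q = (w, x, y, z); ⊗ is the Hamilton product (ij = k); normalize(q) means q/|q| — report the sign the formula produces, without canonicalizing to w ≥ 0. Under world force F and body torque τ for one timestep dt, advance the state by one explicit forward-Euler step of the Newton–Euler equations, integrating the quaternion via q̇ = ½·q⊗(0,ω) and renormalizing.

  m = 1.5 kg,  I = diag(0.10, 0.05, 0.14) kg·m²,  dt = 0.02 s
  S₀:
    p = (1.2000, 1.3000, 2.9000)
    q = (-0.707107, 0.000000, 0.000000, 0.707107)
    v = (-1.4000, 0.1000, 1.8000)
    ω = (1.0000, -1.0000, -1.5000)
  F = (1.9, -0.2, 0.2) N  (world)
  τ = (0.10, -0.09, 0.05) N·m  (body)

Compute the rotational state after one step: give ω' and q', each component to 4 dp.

gyro term ω×Iω = (0.1350, 0.0600, 0.0500)
α = I⁻¹(τ − ω×Iω) = (-0.3500, -3.0000, 0.0000)
ω + α·dt = (0.9930, -1.0600, -1.5000)
2q̇ = q⊗(0,ω) = (1.0606605, 0.0000000, 1.4142140, 1.0606605)
updated quaternion q' = (-0.6964, 0.0000, 0.0141, 0.7176)

ω' = (0.9930, -1.0600, -1.5000)
q' = (-0.6964, 0.0000, 0.0141, 0.7176)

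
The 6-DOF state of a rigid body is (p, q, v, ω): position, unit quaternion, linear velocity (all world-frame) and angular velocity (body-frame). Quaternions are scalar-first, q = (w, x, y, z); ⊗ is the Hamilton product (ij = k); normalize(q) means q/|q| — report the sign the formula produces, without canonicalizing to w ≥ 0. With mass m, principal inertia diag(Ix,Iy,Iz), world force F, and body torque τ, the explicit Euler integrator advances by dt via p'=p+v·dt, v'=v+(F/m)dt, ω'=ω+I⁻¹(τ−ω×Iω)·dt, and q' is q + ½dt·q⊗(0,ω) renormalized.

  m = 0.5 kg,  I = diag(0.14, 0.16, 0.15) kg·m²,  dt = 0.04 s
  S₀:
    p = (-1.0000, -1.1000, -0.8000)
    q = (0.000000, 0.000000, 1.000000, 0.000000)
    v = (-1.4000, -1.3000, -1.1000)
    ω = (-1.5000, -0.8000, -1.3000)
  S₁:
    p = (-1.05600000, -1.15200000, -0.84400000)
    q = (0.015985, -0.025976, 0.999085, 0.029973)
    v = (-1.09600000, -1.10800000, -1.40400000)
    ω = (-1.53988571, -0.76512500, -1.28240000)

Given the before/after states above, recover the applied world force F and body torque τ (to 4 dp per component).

ω₁ − ω₀ = (-0.03988571, 0.03487500, 0.01760000)
gyro term ω₀×Iω₀ = (-0.0104, -0.0195, 0.0240)
applied torque τ = (-0.1500, 0.1200, 0.0900)
Δv = v₁−v₀ = (0.30400000, 0.19200000, -0.30400000)
applied force F = (3.8000, 2.4000, -3.8000)

F = (3.8000, 2.4000, -3.8000)
τ = (-0.1500, 0.1200, 0.0900)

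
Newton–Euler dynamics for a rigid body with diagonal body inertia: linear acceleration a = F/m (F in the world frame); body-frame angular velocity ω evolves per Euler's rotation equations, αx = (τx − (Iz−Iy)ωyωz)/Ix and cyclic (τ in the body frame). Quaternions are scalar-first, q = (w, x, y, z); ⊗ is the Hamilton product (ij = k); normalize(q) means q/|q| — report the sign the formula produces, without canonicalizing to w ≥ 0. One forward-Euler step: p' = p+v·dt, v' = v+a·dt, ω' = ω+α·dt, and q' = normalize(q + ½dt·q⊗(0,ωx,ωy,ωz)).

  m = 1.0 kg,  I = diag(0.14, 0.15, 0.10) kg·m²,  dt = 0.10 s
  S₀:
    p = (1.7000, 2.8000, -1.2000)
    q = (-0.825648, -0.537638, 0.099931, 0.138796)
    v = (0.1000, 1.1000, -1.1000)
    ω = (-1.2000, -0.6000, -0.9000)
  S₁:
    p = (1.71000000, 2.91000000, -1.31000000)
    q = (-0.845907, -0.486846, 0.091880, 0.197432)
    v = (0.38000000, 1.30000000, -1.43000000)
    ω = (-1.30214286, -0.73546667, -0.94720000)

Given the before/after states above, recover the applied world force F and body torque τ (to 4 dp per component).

v₁ − v₀ = (0.28000000, 0.20000000, -0.33000000)
applied force F = (2.8000, 2.0000, -3.3000)
Δω = ω₁−ω₀ = (-0.10214286, -0.13546667, -0.04720000)
ω₀×(Iω₀) = (-0.0270, 0.0432, 0.0072)
I·α + gyro = (-0.1700, -0.1600, -0.0400)

F = (2.8000, 2.0000, -3.3000)
τ = (-0.1700, -0.1600, -0.0400)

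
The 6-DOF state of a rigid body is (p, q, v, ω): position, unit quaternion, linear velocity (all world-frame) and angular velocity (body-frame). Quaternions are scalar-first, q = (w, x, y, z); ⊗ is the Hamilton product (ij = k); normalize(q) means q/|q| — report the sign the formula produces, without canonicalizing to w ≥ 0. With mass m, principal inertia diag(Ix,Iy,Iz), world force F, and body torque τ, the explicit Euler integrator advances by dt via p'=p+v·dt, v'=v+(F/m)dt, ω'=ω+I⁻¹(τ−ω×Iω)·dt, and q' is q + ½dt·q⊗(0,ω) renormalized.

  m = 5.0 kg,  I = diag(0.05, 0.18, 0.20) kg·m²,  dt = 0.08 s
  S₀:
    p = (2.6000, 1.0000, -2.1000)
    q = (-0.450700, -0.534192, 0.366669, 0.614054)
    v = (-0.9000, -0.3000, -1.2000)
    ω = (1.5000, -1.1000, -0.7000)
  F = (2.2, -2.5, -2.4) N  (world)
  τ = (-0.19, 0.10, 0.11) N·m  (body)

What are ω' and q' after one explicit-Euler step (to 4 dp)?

ω' = (1.1714, -1.1256, -0.5702)
q' = (-0.3841, -0.5428, 0.4071, 0.6262)

ω×(Iω) gyroscopic = (0.0154, 0.1575, -0.2145)
angular accel α = (-4.1080, -0.3194, 1.6225)
new body rate ω' = (1.1714, -1.1256, -0.5702)
Hamilton product q⊗(0,ω) = (1.6344617, -0.2572589, 1.0429166, 0.3530977)
updated quaternion q' = (-0.3841, -0.5428, 0.4071, 0.6262)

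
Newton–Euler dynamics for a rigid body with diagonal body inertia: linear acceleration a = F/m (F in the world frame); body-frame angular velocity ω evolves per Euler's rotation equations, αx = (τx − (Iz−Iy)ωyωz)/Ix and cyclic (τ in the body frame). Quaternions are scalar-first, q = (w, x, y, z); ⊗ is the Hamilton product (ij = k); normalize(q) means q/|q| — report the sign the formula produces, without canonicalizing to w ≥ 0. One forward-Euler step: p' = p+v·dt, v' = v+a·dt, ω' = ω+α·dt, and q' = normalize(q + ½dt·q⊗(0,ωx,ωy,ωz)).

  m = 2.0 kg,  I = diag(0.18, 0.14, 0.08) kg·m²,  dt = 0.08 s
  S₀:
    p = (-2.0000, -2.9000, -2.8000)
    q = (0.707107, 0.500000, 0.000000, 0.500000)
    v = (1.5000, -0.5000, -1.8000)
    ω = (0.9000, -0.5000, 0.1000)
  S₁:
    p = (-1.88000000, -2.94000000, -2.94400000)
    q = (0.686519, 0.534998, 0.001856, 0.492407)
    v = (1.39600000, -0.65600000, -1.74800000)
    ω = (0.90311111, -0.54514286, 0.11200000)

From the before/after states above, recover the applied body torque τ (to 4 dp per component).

rate change Δω = (0.00311111, -0.04514286, 0.01200000)
precession coupling = (0.0030, 0.0090, 0.0180)
I·α + gyro = (0.0100, -0.0700, 0.0300)

τ = (0.0100, -0.0700, 0.0300)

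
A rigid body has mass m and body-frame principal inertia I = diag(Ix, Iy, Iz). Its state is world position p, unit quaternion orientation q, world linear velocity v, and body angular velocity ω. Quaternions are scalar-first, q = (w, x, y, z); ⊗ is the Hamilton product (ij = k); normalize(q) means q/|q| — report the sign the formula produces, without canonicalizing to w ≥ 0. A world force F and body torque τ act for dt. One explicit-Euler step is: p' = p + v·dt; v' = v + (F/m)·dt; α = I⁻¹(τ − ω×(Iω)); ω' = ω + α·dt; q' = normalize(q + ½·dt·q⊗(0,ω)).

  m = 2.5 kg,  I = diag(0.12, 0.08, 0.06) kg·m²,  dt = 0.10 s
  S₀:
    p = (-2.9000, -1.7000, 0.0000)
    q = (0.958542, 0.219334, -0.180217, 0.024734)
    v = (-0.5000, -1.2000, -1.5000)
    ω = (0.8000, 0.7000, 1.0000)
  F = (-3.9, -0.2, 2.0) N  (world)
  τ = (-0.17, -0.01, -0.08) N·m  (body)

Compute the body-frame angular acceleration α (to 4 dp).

α = (-1.3000, -0.7250, -0.9600)

precession coupling ω×(Iω) = (-0.0140, 0.0480, -0.0224)
α = I⁻¹(τ − ω×Iω) = (-1.3000, -0.7250, -0.9600)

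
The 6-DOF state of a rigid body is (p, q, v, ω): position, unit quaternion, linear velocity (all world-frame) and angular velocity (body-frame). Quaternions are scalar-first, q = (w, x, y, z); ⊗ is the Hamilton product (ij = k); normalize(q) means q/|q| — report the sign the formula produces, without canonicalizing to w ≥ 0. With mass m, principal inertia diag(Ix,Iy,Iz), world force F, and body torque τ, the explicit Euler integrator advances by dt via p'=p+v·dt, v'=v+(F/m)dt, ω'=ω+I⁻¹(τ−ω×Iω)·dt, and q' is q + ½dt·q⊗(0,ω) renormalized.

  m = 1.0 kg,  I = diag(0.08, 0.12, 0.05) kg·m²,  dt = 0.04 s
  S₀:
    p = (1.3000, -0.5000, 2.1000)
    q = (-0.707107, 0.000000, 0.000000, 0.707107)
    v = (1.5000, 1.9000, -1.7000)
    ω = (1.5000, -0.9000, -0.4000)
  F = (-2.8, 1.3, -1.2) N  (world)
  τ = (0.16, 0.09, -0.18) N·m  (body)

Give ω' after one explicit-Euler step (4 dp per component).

ω' = (1.5926, -0.8640, -0.5008)

(τ − ω×Iω)/I = (2.3150, 0.9000, -2.5200)
ω' = ω + α·dt = (1.5926, -0.8640, -0.5008)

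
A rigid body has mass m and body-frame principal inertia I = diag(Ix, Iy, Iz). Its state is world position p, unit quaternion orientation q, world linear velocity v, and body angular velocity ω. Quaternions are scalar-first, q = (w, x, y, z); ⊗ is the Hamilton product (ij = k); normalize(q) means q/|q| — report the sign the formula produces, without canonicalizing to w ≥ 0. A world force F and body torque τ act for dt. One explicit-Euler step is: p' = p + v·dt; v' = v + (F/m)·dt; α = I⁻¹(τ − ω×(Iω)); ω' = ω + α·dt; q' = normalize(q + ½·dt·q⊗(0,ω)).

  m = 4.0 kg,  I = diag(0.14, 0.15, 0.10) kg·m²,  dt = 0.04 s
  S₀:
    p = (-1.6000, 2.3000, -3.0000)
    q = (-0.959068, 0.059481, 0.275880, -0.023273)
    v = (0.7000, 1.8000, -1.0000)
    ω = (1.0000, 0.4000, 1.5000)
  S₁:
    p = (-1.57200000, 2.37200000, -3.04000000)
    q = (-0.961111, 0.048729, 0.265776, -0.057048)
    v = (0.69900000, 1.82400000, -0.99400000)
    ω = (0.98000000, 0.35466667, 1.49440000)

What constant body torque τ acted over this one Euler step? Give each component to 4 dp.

τ = (-0.1000, -0.1100, -0.0100)

rate change Δω = (-0.02000000, -0.04533333, -0.00560000)
precession coupling = (-0.0300, 0.0600, 0.0040)
τ = I·(Δω/dt) + ω₀×(Iω₀) = (-0.1000, -0.1100, -0.0100)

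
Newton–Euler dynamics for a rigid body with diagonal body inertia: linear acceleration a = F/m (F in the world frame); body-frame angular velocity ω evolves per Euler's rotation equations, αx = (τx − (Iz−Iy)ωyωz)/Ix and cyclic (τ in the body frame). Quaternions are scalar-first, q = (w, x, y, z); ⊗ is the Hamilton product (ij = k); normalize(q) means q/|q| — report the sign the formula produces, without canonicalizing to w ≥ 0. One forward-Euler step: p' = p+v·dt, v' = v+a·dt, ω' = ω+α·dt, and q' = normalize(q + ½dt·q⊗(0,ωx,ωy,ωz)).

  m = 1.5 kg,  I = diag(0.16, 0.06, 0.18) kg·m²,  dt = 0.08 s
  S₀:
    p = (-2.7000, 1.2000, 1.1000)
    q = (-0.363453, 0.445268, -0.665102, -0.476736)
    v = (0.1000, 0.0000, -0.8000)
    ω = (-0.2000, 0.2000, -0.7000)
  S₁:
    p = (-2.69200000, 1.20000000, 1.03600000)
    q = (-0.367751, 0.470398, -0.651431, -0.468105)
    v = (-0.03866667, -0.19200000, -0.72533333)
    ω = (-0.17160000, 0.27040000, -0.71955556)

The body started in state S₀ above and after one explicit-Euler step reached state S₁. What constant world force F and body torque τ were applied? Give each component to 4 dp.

F = (-2.6000, -3.6000, 1.4000)
τ = (0.0400, 0.0500, -0.0400)

ω₁ − ω₀ = (0.02840000, 0.07040000, -0.01955556)
ω₀×(Iω₀) = (-0.0168, -0.0028, 0.0040)
applied torque τ = (0.0400, 0.0500, -0.0400)
v₁ − v₀ = (-0.13866667, -0.19200000, 0.07466667)
m·(v₁−v₀)/dt = (-2.6000, -3.6000, 1.4000)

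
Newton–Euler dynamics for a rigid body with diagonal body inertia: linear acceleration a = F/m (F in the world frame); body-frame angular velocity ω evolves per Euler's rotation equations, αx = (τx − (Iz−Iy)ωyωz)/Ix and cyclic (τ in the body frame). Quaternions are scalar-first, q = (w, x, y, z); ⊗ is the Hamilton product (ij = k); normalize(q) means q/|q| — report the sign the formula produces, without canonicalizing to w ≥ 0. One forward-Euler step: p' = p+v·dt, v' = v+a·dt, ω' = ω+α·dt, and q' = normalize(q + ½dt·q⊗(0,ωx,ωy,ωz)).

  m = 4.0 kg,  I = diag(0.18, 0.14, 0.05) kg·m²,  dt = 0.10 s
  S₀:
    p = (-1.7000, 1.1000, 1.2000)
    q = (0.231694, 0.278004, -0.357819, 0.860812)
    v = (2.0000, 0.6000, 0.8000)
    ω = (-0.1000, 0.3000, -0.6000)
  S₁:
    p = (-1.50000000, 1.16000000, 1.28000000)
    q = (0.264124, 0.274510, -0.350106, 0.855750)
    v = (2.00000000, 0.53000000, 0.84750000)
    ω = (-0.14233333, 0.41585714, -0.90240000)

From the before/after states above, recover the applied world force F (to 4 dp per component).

Δv = v₁−v₀ = (0.00000000, -0.07000000, 0.04750000)
m·(v₁−v₀)/dt = (0.0000, -2.8000, 1.9000)

F = (0.0000, -2.8000, 1.9000)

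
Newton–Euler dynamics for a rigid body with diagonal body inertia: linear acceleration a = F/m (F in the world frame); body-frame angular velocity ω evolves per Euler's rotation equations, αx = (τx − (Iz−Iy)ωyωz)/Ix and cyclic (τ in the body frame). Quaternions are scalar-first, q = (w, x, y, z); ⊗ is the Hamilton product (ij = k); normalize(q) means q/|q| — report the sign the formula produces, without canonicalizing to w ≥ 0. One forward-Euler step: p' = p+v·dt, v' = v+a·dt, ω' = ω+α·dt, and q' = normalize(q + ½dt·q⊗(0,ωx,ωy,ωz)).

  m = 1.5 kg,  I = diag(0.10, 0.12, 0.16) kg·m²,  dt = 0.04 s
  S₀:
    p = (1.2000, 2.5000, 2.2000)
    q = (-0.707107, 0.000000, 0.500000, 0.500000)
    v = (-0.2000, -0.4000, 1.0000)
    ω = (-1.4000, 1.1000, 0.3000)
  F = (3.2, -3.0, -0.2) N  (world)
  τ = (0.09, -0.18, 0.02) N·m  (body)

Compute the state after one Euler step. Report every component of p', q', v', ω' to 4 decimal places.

ω×(Iω) gyroscopic = (0.0132, 0.0252, -0.0308)
(τ − ω×Iω)/I = (0.7680, -1.7100, 0.3175)
ω' = ω + α·dt = (-1.3693, 1.0316, 0.3127)
q⊗(0,ω) = (-0.7000000, 0.5899498, -1.4778177, 0.4878679)
q + ½dt·q⊗(0,ω), renormalized = (-0.7206, 0.0118, 0.4701, 0.5094)
a = (2.1333, -2.0000, -0.1333)
new position p' = (1.1920, 2.4840, 2.2400)
new velocity v' = (-0.1147, -0.4800, 0.9947)

p' = (1.1920, 2.4840, 2.2400)
q' = (-0.7206, 0.0118, 0.4701, 0.5094)
v' = (-0.1147, -0.4800, 0.9947)
ω' = (-1.3693, 1.0316, 0.3127)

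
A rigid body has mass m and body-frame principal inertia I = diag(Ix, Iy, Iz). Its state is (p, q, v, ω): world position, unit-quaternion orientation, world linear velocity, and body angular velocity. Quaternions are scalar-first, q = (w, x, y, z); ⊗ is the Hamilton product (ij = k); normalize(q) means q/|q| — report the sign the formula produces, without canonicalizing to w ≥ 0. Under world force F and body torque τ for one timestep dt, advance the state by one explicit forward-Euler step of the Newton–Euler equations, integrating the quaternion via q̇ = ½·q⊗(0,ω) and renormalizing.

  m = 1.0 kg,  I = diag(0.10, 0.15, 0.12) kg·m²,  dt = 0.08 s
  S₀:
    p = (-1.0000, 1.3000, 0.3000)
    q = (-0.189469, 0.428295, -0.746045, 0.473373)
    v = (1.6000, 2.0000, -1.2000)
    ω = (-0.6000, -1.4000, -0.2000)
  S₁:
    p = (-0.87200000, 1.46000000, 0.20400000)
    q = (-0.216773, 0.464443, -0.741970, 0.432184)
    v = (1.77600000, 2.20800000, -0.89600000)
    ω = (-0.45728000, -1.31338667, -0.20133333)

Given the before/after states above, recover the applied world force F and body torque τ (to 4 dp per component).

F = (2.2000, 2.6000, 3.8000)
τ = (0.1700, 0.1600, 0.0400)

velocity change Δv = (0.17600000, 0.20800000, 0.30400000)
applied force F = (2.2000, 2.6000, 3.8000)
rate change Δω = (0.14272000, 0.08661333, -0.00133333)
τ = I·(Δω/dt) + ω₀×(Iω₀) = (0.1700, 0.1600, 0.0400)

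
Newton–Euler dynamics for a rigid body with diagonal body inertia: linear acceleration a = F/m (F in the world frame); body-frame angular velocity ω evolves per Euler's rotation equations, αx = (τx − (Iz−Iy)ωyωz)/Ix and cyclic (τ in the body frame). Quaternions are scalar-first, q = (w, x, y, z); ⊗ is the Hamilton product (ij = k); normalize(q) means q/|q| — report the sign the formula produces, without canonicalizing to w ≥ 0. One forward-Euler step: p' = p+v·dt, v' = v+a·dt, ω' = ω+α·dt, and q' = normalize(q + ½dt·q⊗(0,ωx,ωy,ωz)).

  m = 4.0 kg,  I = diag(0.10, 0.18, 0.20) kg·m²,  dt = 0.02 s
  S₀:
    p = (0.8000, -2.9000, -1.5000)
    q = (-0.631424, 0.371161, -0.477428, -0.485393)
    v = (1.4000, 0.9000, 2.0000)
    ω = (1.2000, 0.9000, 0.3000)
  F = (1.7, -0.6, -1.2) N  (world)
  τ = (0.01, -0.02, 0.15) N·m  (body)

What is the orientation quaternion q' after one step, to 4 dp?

q' = (-0.6301, 0.3665, -0.4900, -0.4782)

Hamilton product q⊗(0,ω) = (0.1299099, -0.4640835, -1.2621015, 0.7175313)
updated quaternion q' = (-0.6301, 0.3665, -0.4900, -0.4782)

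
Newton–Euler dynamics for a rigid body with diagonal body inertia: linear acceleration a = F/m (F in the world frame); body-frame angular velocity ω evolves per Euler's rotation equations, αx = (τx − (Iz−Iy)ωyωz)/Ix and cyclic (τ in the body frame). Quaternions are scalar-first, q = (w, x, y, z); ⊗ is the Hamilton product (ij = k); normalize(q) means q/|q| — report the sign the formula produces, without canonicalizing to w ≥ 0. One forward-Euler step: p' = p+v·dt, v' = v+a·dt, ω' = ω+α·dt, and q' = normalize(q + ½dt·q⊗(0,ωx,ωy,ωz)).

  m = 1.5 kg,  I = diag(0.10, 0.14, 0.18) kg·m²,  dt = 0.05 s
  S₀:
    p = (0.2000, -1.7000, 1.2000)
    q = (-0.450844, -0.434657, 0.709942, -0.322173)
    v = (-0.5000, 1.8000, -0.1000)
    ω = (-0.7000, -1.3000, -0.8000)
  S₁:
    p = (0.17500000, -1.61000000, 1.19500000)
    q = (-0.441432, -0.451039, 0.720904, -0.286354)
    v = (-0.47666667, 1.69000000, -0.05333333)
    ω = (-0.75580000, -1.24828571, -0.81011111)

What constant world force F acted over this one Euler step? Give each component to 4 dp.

velocity change Δv = (0.02333333, -0.11000000, 0.04666667)
applied force F = (0.7000, -3.3000, 1.4000)

F = (0.7000, -3.3000, 1.4000)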